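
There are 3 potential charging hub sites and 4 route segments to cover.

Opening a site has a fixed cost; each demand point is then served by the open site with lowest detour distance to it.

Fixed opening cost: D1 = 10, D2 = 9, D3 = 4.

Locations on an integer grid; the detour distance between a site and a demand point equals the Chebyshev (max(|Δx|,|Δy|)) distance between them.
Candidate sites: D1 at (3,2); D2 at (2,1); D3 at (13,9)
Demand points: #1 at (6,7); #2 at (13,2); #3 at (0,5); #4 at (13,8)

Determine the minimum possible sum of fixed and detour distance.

30

Open {D1, D3}: assign each demand point to its cheapest open site.
  #1→D1 5, #2→D3 7, #3→D1 3, #4→D3 1
  detour distance 16, fixed 14 → total 30.
Compare {D2, D3}: detour distance 18 + fixed 13 = 31.
Compare {D3}: detour distance 28 + fixed 4 = 32.
Compare {D1}: detour distance 28 + fixed 10 = 38.
All other subsets cost ≥ 31. Minimum total cost: 30.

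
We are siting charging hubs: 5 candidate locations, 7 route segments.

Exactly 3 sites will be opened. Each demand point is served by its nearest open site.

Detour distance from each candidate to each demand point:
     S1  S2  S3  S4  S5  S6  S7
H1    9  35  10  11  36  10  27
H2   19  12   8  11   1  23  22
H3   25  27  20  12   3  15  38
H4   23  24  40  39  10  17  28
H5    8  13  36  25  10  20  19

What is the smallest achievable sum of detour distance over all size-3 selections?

Open {H1, H2, H5}.
  S1→H5 8, S2→H2 12, S3→H2 8, S4→H1 11, S5→H2 1, S6→H1 10, S7→H5 19  ⇒ total 69.
Compare {H1, H2, H3}: total 73.
Compare {H1, H2, H4}: total 73.
No size-3 selection does better; minimum is 69.

69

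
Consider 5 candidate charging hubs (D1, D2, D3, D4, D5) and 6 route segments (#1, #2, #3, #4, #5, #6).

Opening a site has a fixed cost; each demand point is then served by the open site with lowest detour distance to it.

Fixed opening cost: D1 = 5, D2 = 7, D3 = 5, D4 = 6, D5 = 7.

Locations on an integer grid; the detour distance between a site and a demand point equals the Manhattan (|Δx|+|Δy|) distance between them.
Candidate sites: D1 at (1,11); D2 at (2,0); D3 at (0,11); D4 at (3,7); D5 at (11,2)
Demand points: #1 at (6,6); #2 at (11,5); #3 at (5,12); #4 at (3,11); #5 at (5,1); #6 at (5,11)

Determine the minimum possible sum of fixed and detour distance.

Open {D1, D5}: assign each demand point to its cheapest open site.
  #1→D5 9, #2→D5 3, #3→D1 5, #4→D1 2, #5→D5 7, #6→D1 4
  detour distance 30, fixed 12 → total 42.
Compare {D1, D4, D5}: detour distance 25 + fixed 18 = 43.
Compare {D1, D4}: detour distance 33 + fixed 11 = 44.
Compare {D4, D5}: detour distance 31 + fixed 13 = 44.
All other subsets cost ≥ 43. Minimum total cost: 42.

42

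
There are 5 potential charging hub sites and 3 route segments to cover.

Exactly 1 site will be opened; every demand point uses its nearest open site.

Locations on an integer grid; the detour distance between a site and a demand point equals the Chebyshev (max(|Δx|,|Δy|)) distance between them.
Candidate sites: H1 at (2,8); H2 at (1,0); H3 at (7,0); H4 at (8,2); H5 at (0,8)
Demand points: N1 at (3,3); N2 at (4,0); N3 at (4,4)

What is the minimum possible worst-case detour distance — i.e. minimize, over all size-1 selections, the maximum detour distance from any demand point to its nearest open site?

4

Open {H2}.
  Farthest demand point is N3 at detour distance 4 (to H2); all others are ≤ 4.
With {H3} the worst case is 4.
With {H4} the worst case is 5.
No size-1 selection achieves below 4.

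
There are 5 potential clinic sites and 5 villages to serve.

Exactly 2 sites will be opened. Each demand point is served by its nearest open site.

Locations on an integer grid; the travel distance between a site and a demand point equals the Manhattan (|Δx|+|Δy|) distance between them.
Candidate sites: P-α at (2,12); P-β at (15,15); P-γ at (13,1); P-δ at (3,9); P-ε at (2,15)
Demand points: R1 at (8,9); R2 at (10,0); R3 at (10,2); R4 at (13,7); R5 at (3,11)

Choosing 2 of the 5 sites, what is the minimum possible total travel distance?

Open {P-γ, P-δ}.
  R1→P-δ 5, R2→P-γ 4, R3→P-γ 4, R4→P-γ 6, R5→P-δ 2  ⇒ total 21.
Compare {P-α, P-γ}: total 25.
Compare {P-γ, P-ε}: total 31.
No size-2 selection does better; minimum is 21.

21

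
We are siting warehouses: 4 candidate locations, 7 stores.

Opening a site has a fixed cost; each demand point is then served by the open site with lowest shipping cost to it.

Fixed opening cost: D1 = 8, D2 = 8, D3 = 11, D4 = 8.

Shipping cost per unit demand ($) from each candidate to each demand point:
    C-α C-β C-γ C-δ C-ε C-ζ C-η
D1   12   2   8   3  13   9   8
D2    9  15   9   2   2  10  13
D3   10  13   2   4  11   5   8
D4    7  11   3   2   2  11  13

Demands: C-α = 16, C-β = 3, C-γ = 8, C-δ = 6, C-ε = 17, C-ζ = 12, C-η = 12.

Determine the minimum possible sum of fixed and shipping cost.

Open {D1, D3, D4}: assign each demand point to its cheapest open site.
  C-α→D4 16×7=112, C-β→D1 3×2=6, C-γ→D3 8×2=16, C-δ→D4 6×2=12, C-ε→D4 17×2=34, C-ζ→D3 12×5=60, C-η→D1 12×8=96
  shipping cost 336, fixed 27 → total 363.
Compare {D1, D2, D3, D4}: shipping cost 336 + fixed 35 = 371.
Compare {D3, D4}: shipping cost 363 + fixed 19 = 382.
Compare {D2, D3, D4}: shipping cost 363 + fixed 27 = 390.
All other subsets cost ≥ 371. Minimum total cost: 363.

363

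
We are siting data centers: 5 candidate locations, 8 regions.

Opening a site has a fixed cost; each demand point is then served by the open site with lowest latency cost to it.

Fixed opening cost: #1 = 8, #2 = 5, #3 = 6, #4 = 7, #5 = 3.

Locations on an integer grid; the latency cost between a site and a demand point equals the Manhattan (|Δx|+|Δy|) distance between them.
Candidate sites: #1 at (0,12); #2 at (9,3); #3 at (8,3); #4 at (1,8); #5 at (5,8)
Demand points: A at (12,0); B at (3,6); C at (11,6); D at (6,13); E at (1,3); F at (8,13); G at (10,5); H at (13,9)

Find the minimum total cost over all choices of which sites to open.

57

Open {#2, #5}: assign each demand point to its cheapest open site.
  A→#2 6, B→#5 4, C→#2 5, D→#5 6, E→#2 8, F→#5 8, G→#2 3, H→#5 9
  latency cost 49, fixed 8 → total 57.
Compare {#3, #5}: latency cost 51 + fixed 9 = 60.
Compare {#2, #4, #5}: latency cost 46 + fixed 15 = 61.
Compare {#2, #3, #5}: latency cost 48 + fixed 14 = 62.
All other subsets cost ≥ 60. Minimum total cost: 57.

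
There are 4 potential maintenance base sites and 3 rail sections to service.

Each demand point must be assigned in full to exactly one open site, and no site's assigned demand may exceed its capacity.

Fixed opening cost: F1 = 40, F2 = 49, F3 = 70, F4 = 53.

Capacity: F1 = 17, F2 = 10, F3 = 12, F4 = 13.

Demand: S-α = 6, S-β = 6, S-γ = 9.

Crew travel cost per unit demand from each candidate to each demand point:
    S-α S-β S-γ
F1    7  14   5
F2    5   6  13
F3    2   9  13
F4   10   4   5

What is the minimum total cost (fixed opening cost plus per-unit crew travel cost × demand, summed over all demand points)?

204

Open {F1, F4}; cheapest assignment that respects the capacities:
  F1 (cap 17, load 15): S-α, S-γ — cost 6×7 + 9×5 = 87
  F4 (cap 13, load 6): S-β — cost 6×4 = 24
  Shipping 111, fixed 93 → total 204.
  Any other capacity-feasible assignment to {F1, F4} ships for at least 111.
Compare {F1, F2}: its best feasible assignment gives total 212.
Compare {F1, F3}: its best feasible assignment gives total 221.
Every other set of open sites that can feasibly serve all demand totals ≥ 212 even under its best assignment. Minimum: 204.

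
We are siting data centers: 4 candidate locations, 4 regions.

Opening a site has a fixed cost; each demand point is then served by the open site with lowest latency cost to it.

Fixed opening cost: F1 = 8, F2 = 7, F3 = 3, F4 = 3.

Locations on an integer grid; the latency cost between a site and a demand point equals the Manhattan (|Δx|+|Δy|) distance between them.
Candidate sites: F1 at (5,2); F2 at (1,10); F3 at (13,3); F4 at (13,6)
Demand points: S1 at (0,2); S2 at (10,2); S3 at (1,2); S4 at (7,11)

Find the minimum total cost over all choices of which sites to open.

33

Open {F1}: assign each demand point to its cheapest open site.
  S1→F1 5, S2→F1 5, S3→F1 4, S4→F1 11
  latency cost 25, fixed 8 → total 33.
Compare {F1, F3}: latency cost 24 + fixed 11 = 35.
Compare {F1, F2}: latency cost 21 + fixed 15 = 36.
Compare {F1, F4}: latency cost 25 + fixed 11 = 36.
All other subsets cost ≥ 35. Minimum total cost: 33.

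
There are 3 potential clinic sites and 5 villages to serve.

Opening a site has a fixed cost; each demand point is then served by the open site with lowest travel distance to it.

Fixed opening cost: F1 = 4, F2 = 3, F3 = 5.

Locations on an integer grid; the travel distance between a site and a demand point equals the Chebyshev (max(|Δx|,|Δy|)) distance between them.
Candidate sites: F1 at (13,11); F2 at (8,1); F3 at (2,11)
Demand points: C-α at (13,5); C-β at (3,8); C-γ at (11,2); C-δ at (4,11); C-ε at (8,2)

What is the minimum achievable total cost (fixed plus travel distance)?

22

Open {F2, F3}: assign each demand point to its cheapest open site.
  C-α→F2 5, C-β→F3 3, C-γ→F2 3, C-δ→F3 2, C-ε→F2 1
  travel distance 14, fixed 8 → total 22.
Compare {F1, F2, F3}: travel distance 14 + fixed 12 = 26.
Compare {F2}: travel distance 26 + fixed 3 = 29.
Compare {F1, F2}: travel distance 25 + fixed 7 = 32.
All other subsets cost ≥ 26. Minimum total cost: 22.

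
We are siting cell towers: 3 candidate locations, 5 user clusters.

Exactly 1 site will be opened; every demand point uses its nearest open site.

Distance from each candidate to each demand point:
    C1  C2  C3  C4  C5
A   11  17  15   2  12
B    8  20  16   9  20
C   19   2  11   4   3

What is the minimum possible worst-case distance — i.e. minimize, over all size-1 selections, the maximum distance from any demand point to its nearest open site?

Open {A}.
  Farthest demand point is C2 at distance 17 (to A); all others are ≤ 17.
With {C} the worst case is 19.
With {B} the worst case is 20.
No size-1 selection achieves below 17.

17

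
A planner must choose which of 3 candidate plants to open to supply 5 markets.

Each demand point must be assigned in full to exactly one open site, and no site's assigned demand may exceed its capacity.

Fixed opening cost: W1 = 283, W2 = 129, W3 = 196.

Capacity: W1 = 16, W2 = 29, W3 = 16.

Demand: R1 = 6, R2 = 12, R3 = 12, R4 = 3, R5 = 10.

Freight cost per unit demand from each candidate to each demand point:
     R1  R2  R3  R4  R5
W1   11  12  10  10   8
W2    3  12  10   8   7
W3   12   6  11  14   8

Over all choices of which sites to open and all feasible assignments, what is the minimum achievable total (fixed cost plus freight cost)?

Open {W2, W3}; cheapest assignment that respects the capacities:
  W2 (cap 29, load 28): R1, R3, R5 — cost 6×3 + 12×10 + 10×7 = 208
  W3 (cap 16, load 15): R2, R4 — cost 12×6 + 3×14 = 114
  Shipping 322, fixed 325 → total 647.
  Any other capacity-feasible assignment to {W2, W3} ships for at least 322.
Compare {W1, W2}: its best feasible assignment gives total 794.
Compare {W1, W2, W3}: its best feasible assignment gives total 912.
Every other set of open sites that can feasibly serve all demand totals ≥ 794 even under its best assignment. Minimum: 647.

647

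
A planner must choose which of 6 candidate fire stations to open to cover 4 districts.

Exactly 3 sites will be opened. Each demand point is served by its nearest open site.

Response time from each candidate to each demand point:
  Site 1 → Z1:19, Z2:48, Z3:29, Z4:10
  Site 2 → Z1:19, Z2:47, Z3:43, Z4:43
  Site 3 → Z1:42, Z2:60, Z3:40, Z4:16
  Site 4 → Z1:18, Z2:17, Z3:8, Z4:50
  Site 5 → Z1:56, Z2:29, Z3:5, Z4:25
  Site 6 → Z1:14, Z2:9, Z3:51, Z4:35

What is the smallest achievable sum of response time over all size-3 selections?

Open {Site 1, Site 5, Site 6}.
  Z1→Site 6 14, Z2→Site 6 9, Z3→Site 5 5, Z4→Site 1 10  ⇒ total 38.
Compare {Site 1, Site 4, Site 6}: total 41.
Compare {Site 3, Site 5, Site 6}: total 44.
No size-3 selection does better; minimum is 38.

38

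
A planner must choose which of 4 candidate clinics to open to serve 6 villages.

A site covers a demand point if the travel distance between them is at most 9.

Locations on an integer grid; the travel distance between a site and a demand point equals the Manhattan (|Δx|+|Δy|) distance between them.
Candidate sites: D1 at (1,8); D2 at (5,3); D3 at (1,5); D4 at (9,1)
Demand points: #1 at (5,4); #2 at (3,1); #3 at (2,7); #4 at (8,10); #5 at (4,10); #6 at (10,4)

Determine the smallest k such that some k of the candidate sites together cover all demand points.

2

Coverage sets (demand points within 9 of each site):
  D1: {#1, #2, #3, #4, #5}
  D2: {#1, #2, #3, #5, #6}
  D3: {#1, #2, #3, #5}
  D4: {#1, #2, #6}
No single site covers all 6 demand points.
But {D1, D2} covers everything, so the minimum is 2.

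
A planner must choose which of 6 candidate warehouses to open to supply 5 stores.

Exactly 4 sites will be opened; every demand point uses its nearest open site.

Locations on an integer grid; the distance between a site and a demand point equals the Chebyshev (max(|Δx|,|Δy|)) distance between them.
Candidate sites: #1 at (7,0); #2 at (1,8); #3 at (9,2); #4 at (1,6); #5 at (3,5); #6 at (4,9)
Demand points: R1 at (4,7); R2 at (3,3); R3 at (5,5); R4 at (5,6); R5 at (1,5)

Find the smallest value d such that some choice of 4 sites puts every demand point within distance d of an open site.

2

Open {#1, #2, #3, #5}.
  Farthest demand point is R1 at distance 2 (to #5); all others are ≤ 2.
With {#1, #2, #4, #5} the worst case is 2.
With {#1, #2, #5, #6} the worst case is 2.
No size-4 selection achieves below 2.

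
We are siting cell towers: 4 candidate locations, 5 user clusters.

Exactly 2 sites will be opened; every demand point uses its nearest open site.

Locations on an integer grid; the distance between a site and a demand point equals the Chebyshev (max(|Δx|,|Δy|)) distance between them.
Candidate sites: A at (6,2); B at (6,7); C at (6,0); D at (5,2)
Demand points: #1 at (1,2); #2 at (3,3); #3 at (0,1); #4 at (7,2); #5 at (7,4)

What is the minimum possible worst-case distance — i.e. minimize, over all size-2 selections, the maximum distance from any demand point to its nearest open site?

5

Open {A, D}.
  Farthest demand point is #3 at distance 5 (to D); all others are ≤ 5.
With {B, D} the worst case is 5.
With {C, D} the worst case is 5.
No size-2 selection achieves below 5.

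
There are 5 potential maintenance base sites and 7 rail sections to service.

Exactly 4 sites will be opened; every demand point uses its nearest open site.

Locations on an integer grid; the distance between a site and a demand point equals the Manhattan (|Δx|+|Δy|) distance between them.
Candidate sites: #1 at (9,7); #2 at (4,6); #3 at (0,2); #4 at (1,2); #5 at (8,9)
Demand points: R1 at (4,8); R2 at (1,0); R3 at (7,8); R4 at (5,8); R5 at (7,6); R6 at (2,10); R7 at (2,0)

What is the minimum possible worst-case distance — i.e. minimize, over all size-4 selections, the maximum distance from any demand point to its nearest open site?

6

Open {#1, #2, #3, #4}.
  Farthest demand point is R6 at distance 6 (to #2); all others are ≤ 6.
With {#1, #2, #3, #5} the worst case is 6.
With {#1, #2, #4, #5} the worst case is 6.
No size-4 selection achieves below 6.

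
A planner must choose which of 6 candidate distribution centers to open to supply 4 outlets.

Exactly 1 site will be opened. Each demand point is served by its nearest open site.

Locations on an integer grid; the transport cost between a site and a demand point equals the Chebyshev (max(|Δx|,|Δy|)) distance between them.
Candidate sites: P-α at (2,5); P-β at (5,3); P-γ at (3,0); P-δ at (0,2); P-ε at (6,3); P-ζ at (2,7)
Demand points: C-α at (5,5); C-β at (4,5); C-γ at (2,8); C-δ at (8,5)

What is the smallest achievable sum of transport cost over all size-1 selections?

Open {P-ε}.
  C-α→P-ε 2, C-β→P-ε 2, C-γ→P-ε 5, C-δ→P-ε 2  ⇒ total 11.
Compare {P-β}: total 12.
Compare {P-ζ}: total 12.
No size-1 selection does better; minimum is 11.

11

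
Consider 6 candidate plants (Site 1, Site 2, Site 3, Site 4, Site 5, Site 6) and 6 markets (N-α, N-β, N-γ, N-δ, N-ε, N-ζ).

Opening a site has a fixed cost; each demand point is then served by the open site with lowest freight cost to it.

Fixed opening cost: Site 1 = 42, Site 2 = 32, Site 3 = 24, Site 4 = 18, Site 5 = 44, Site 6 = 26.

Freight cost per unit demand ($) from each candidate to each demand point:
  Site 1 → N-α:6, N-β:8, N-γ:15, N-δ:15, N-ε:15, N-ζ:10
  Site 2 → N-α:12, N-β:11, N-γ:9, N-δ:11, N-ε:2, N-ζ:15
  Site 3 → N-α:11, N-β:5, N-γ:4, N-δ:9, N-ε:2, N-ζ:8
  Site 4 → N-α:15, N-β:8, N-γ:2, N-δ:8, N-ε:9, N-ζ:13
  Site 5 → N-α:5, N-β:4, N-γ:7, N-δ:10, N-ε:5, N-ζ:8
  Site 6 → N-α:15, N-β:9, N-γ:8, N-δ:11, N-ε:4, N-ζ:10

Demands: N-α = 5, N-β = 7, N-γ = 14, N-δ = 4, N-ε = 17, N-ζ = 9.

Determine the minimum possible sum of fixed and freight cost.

Open {Site 3, Site 4}: assign each demand point to its cheapest open site.
  N-α→Site 3 5×11=55, N-β→Site 3 7×5=35, N-γ→Site 4 14×2=28, N-δ→Site 4 4×8=32, N-ε→Site 3 17×2=34, N-ζ→Site 3 9×8=72
  freight cost 256, fixed 42 → total 298.
Compare {Site 3, Site 4, Site 5}: freight cost 219 + fixed 86 = 305.
Compare {Site 3}: freight cost 288 + fixed 24 = 312.
Compare {Site 2, Site 4, Site 5}: freight cost 219 + fixed 94 = 313.
All other subsets cost ≥ 305. Minimum total cost: 298.

298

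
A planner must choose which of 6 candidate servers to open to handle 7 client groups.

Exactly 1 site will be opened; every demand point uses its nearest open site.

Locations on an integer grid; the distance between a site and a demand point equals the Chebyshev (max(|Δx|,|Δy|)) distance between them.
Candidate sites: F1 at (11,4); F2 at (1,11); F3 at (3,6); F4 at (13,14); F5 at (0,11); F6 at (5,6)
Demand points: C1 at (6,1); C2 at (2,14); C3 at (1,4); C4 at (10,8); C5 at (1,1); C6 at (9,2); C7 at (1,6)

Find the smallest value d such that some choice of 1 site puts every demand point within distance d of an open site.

8

Open {F3}.
  Farthest demand point is C2 at distance 8 (to F3); all others are ≤ 8.
With {F6} the worst case is 8.
With {F1} the worst case is 10.
No size-1 selection achieves below 8.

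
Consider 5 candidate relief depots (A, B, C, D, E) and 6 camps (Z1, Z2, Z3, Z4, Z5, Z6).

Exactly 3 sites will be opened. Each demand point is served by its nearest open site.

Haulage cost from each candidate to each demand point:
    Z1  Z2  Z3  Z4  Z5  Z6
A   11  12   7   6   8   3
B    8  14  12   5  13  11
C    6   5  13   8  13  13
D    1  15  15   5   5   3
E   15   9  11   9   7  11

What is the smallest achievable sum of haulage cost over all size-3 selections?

Open {A, C, D}.
  Z1→D 1, Z2→C 5, Z3→A 7, Z4→D 5, Z5→D 5, Z6→A 3  ⇒ total 26.
Compare {A, D, E}: total 30.
Compare {C, D, E}: total 30.
No size-3 selection does better; minimum is 26.

26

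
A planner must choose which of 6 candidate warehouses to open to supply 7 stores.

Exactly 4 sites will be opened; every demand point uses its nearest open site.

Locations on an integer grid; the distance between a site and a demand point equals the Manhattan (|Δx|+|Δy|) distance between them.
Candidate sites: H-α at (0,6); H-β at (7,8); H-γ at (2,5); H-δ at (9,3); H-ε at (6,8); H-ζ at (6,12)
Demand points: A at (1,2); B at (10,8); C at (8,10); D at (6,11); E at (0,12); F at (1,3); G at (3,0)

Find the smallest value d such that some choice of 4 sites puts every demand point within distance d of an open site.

Open {H-α, H-β, H-γ, H-δ}.
  Farthest demand point is E at distance 6 (to H-α); all others are ≤ 6.
With {H-α, H-β, H-γ, H-ε} the worst case is 6.
With {H-α, H-β, H-γ, H-ζ} the worst case is 6.
No size-4 selection achieves below 6.

6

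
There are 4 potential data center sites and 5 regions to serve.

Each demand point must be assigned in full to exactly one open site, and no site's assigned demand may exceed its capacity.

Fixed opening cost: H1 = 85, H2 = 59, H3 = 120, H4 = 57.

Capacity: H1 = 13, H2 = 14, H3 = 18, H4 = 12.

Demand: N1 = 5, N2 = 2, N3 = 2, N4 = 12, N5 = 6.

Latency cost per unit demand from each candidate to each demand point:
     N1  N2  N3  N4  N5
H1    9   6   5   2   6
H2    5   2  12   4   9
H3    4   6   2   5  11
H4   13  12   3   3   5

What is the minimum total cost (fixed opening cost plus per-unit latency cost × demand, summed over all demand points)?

Open {H1, H2}; cheapest assignment that respects the capacities:
  H1 (cap 13, load 13): N1, N3, N5 — cost 5×9 + 2×5 + 6×6 = 91
  H2 (cap 14, load 14): N2, N4 — cost 2×2 + 12×4 = 52
  Shipping 143, fixed 144 → total 287.
  Any other capacity-feasible assignment to {H1, H2} ships for at least 143.
Compare {H1, H2, H4}: its best feasible assignment gives total 290.
Compare {H3, H4}: its best feasible assignment gives total 315.
Every other set of open sites that can feasibly serve all demand totals ≥ 290 even under its best assignment. Minimum: 287.

287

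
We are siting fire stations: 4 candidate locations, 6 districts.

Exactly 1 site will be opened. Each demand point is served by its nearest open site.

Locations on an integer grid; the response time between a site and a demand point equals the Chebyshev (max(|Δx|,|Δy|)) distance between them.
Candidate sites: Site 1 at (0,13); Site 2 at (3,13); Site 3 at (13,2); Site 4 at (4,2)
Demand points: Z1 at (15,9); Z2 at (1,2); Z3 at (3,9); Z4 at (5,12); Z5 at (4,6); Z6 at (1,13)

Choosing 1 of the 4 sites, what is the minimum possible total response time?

38

Open {Site 2}.
  Z1→Site 2 12, Z2→Site 2 11, Z3→Site 2 4, Z4→Site 2 2, Z5→Site 2 7, Z6→Site 2 2  ⇒ total 38.
Compare {Site 1}: total 43.
Compare {Site 4}: total 46.
No size-1 selection does better; minimum is 38.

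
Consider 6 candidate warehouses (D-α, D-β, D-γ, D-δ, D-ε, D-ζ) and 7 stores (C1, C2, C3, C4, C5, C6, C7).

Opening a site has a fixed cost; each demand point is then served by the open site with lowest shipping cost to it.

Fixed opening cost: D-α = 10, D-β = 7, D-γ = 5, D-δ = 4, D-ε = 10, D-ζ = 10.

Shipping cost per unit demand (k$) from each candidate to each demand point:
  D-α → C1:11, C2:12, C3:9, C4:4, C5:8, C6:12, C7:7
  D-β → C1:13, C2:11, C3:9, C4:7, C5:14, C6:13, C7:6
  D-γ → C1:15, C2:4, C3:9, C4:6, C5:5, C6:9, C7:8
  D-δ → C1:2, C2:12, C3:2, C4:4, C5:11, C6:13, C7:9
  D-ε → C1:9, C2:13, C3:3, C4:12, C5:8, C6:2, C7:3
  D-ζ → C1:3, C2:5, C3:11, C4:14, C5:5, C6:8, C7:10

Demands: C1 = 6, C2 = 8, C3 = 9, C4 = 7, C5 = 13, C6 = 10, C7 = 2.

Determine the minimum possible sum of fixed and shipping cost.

200

Open {D-γ, D-δ, D-ε}: assign each demand point to its cheapest open site.
  C1→D-δ 6×2=12, C2→D-γ 8×4=32, C3→D-δ 9×2=18, C4→D-δ 7×4=28, C5→D-γ 13×5=65, C6→D-ε 10×2=20, C7→D-ε 2×3=6
  shipping cost 181, fixed 19 → total 200.
Compare {D-β, D-γ, D-δ, D-ε}: shipping cost 181 + fixed 26 = 207.
Compare {D-α, D-γ, D-δ, D-ε}: shipping cost 181 + fixed 29 = 210.
Compare {D-γ, D-δ, D-ε, D-ζ}: shipping cost 181 + fixed 29 = 210.
All other subsets cost ≥ 207. Minimum total cost: 200.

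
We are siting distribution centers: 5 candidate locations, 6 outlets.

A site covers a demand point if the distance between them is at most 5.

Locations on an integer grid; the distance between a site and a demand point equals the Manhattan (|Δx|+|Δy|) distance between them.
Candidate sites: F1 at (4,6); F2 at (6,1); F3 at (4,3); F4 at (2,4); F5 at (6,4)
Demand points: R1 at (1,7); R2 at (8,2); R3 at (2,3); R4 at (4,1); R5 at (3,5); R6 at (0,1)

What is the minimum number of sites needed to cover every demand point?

Coverage sets (demand points within 5 of each site):
  F1: {R1, R3, R4, R5}
  F2: {R2, R4}
  F3: {R2, R3, R4, R5}
  F4: {R1, R3, R4, R5, R6}
  F5: {R2, R3, R4, R5}
No single site covers all 6 demand points.
But {F2, F4} covers everything, so the minimum is 2.

2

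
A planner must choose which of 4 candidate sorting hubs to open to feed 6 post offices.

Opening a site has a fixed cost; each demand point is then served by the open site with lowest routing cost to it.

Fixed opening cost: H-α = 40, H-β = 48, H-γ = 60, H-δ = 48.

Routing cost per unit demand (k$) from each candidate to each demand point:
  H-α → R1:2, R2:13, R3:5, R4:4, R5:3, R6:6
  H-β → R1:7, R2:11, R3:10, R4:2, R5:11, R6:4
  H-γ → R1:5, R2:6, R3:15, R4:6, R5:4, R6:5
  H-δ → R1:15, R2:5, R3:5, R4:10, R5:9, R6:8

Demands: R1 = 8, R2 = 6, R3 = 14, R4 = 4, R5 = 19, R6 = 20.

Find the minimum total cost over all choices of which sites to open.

385

Open {H-α, H-β}: assign each demand point to its cheapest open site.
  R1→H-α 8×2=16, R2→H-β 6×11=66, R3→H-α 14×5=70, R4→H-β 4×2=8, R5→H-α 19×3=57, R6→H-β 20×4=80
  routing cost 297, fixed 88 → total 385.
Compare {H-α, H-γ}: routing cost 295 + fixed 100 = 395.
Compare {H-α}: routing cost 357 + fixed 40 = 397.
Compare {H-α, H-δ}: routing cost 309 + fixed 88 = 397.
All other subsets cost ≥ 395. Minimum total cost: 385.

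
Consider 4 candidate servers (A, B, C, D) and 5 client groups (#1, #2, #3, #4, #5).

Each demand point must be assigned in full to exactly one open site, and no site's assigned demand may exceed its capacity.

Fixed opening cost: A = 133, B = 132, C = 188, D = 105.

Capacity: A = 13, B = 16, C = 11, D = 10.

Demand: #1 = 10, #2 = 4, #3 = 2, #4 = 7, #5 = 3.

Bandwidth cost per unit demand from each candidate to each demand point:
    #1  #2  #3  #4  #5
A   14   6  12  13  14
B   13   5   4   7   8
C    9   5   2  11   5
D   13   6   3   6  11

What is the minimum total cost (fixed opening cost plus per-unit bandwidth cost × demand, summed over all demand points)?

468

Open {B, D}; cheapest assignment that respects the capacities:
  B (cap 16, load 16): #2, #3, #4, #5 — cost 4×5 + 2×4 + 7×7 + 3×8 = 101
  D (cap 10, load 10): #1 — cost 10×13 = 130
  Shipping 231, fixed 237 → total 468.
  Any other capacity-feasible assignment to {B, D} ships for at least 231.
Compare {A, B}: its best feasible assignment gives total 506.
Compare {B, C}: its best feasible assignment gives total 511.
Every other set of open sites that can feasibly serve all demand totals ≥ 506 even under its best assignment. Minimum: 468.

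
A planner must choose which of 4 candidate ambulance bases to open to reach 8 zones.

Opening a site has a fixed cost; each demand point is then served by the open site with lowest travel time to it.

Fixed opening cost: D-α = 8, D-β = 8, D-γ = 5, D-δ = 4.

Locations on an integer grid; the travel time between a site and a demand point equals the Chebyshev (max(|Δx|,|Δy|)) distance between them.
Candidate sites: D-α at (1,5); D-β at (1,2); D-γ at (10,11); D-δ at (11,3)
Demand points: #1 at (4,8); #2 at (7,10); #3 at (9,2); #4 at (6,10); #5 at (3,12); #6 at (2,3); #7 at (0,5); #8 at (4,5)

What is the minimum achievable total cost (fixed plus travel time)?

Open {D-α, D-δ}: assign each demand point to its cheapest open site.
  #1→D-α 3, #2→D-α 6, #3→D-δ 2, #4→D-α 5, #5→D-α 7, #6→D-α 2, #7→D-α 1, #8→D-α 3
  travel time 29, fixed 12 → total 41.
Compare {D-α, D-γ, D-δ}: travel time 25 + fixed 17 = 42.
Compare {D-α}: travel time 35 + fixed 8 = 43.
Compare {D-α, D-γ}: travel time 31 + fixed 13 = 44.
All other subsets cost ≥ 42. Minimum total cost: 41.

41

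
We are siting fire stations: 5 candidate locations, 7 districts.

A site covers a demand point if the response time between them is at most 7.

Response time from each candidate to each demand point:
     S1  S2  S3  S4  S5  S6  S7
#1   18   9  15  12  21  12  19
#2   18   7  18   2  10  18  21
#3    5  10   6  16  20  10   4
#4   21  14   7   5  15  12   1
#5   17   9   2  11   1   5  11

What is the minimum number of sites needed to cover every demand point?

Coverage sets (demand points within 7 of each site):
  #1: {}
  #2: {S2, S4}
  #3: {S1, S3, S7}
  #4: {S3, S4, S7}
  #5: {S3, S5, S6}
No 2 sites suffice: every size-2 union leaves at least one demand point uncovered.
But {#2, #3, #5} covers everything, so the minimum is 3.

3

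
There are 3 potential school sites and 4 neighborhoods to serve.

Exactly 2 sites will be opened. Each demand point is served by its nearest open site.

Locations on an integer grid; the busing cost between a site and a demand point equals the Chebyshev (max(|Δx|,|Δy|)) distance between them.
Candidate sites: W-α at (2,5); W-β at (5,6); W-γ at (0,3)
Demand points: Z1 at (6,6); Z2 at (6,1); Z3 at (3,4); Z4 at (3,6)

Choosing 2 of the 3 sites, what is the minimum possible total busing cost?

Open {W-α, W-β}.
  Z1→W-β 1, Z2→W-α 4, Z3→W-α 1, Z4→W-α 1  ⇒ total 7.
Compare {W-α, W-γ}: total 10.
Compare {W-β, W-γ}: total 10.

7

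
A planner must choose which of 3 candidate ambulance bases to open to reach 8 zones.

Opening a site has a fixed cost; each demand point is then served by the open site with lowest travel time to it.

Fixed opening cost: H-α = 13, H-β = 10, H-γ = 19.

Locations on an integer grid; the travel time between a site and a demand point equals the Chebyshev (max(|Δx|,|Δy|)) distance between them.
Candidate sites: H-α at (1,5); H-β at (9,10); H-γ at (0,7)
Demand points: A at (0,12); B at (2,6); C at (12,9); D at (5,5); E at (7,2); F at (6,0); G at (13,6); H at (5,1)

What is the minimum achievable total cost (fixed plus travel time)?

57

Open {H-α, H-β}: assign each demand point to its cheapest open site.
  A→H-α 7, B→H-α 1, C→H-β 3, D→H-α 4, E→H-α 6, F→H-α 5, G→H-β 4, H→H-α 4
  travel time 34, fixed 23 → total 57.
Compare {H-α}: travel time 50 + fixed 13 = 63.
Compare {H-β}: travel time 55 + fixed 10 = 65.
Compare {H-β, H-γ}: travel time 39 + fixed 29 = 68.
All other subsets cost ≥ 63. Minimum total cost: 57.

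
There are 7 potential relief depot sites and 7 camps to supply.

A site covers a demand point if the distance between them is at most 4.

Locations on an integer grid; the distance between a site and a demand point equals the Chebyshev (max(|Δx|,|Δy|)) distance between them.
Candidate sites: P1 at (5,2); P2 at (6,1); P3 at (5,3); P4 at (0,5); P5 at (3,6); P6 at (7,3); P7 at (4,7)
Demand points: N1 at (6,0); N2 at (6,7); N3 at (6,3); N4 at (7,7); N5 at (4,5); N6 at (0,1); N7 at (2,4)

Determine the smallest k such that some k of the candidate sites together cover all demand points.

2

Coverage sets (demand points within 4 of each site):
  P1: {N1, N3, N5, N7}
  P2: {N1, N3, N5, N7}
  P3: {N1, N2, N3, N4, N5, N7}
  P4: {N5, N6, N7}
  P5: {N2, N3, N4, N5, N7}
  P6: {N1, N2, N3, N4, N5}
  P7: {N2, N3, N4, N5, N7}
No single site covers all 7 demand points.
But {P3, P4} covers everything, so the minimum is 2.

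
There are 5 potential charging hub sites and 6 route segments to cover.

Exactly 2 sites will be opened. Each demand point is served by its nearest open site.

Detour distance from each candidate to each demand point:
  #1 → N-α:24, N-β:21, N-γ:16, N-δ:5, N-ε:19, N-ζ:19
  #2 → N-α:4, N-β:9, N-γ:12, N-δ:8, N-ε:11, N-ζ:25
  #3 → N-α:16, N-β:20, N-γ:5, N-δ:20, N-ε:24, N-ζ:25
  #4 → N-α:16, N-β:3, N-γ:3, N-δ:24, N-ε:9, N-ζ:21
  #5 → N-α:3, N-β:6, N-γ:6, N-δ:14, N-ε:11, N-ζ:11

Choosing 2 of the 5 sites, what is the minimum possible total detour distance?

42

Open {#1, #5}.
  N-α→#5 3, N-β→#5 6, N-γ→#5 6, N-δ→#1 5, N-ε→#5 11, N-ζ→#5 11  ⇒ total 42.
Compare {#4, #5}: total 43.
Compare {#2, #5}: total 45.
No size-2 selection does better; minimum is 42.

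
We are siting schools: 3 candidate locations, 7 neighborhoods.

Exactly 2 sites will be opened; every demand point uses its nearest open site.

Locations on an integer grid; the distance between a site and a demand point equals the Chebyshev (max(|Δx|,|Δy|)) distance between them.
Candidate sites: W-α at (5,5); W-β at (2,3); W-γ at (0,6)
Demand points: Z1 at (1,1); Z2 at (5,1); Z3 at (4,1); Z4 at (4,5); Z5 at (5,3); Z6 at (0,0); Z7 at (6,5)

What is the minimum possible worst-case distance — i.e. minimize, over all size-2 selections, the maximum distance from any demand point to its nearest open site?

3

Open {W-α, W-β}.
  Farthest demand point is Z2 at distance 3 (to W-β); all others are ≤ 3.
With {W-β, W-γ} the worst case is 4.
With {W-α, W-γ} the worst case is 5.
No size-2 selection achieves below 3.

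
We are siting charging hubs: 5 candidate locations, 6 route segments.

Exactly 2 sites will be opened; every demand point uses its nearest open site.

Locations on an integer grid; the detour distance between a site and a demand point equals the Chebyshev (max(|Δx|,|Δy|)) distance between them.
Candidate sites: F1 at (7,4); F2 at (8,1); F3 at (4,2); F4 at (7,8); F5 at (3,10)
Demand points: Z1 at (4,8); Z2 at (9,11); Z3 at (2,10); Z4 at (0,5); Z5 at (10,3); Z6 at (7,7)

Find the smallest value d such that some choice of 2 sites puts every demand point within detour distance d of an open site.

Open {F3, F4}.
  Farthest demand point is Z3 at detour distance 5 (to F4); all others are ≤ 5.
With {F4, F5} the worst case is 5.
With {F1, F5} the worst case is 6.
No size-2 selection achieves below 5.

5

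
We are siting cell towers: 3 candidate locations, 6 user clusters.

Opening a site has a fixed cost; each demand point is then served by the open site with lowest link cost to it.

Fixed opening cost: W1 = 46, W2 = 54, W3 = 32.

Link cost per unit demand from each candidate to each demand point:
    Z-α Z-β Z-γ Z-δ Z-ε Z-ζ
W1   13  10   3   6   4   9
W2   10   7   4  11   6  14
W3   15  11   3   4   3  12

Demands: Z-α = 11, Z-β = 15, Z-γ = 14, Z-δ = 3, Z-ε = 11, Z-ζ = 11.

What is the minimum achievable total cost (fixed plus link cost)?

Open {W1, W2}: assign each demand point to its cheapest open site.
  Z-α→W2 11×10=110, Z-β→W2 15×7=105, Z-γ→W1 14×3=42, Z-δ→W1 3×6=18, Z-ε→W1 11×4=44, Z-ζ→W1 11×9=99
  link cost 418, fixed 100 → total 518.
Compare {W2, W3}: link cost 434 + fixed 86 = 520.
Compare {W1, W2, W3}: link cost 401 + fixed 132 = 533.
Compare {W1}: link cost 496 + fixed 46 = 542.
All other subsets cost ≥ 520. Minimum total cost: 518.

518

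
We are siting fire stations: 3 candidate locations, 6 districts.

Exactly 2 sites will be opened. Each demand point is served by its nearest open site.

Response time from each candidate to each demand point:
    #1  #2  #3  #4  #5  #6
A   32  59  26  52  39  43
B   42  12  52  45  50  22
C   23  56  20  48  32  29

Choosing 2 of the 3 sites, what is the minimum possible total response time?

Open {B, C}.
  #1→C 23, #2→B 12, #3→C 20, #4→B 45, #5→C 32, #6→B 22  ⇒ total 154.
Compare {A, B}: total 176.
Compare {A, C}: total 208.

154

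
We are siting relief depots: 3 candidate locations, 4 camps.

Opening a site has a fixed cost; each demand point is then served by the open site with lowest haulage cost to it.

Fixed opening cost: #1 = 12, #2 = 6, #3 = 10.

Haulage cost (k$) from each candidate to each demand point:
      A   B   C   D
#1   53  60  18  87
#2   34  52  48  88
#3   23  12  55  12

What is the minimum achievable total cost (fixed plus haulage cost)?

Open {#1, #3}: assign each demand point to its cheapest open site.
  A→#3 23, B→#3 12, C→#1 18, D→#3 12
  haulage cost 65, fixed 22 → total 87.
Compare {#1, #2, #3}: haulage cost 65 + fixed 28 = 93.
Compare {#2, #3}: haulage cost 95 + fixed 16 = 111.
Compare {#3}: haulage cost 102 + fixed 10 = 112.
All other subsets cost ≥ 93. Minimum total cost: 87.

87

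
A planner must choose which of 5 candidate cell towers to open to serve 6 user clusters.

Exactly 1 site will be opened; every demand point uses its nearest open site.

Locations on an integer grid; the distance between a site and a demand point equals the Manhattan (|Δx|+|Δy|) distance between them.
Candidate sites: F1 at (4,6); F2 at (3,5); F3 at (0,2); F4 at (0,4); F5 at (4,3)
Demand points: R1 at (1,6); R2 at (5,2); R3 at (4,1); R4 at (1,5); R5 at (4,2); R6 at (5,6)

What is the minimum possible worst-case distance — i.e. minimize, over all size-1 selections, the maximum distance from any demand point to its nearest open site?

Open {F1}.
  Farthest demand point is R2 at distance 5 (to F1); all others are ≤ 5.
With {F2} the worst case is 5.
With {F5} the worst case is 6.
No size-1 selection achieves below 5.

5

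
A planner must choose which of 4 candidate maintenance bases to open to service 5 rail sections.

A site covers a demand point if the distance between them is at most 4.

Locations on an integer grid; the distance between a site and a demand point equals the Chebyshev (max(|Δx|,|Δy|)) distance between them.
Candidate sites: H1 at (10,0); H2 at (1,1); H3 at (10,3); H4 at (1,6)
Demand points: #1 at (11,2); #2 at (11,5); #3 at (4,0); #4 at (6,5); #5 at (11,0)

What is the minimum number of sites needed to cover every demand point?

Coverage sets (demand points within 4 of each site):
  H1: {#1, #5}
  H2: {#3}
  H3: {#1, #2, #4, #5}
  H4: {}
No single site covers all 5 demand points.
But {H2, H3} covers everything, so the minimum is 2.

2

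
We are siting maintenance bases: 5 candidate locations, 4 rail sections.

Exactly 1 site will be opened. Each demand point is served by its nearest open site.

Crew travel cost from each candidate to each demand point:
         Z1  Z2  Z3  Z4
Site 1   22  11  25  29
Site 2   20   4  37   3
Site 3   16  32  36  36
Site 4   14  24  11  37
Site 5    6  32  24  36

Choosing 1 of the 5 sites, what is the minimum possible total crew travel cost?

64

Open {Site 2}.
  Z1→Site 2 20, Z2→Site 2 4, Z3→Site 2 37, Z4→Site 2 3  ⇒ total 64.
Compare {Site 4}: total 86.
Compare {Site 1}: total 87.
No size-1 selection does better; minimum is 64.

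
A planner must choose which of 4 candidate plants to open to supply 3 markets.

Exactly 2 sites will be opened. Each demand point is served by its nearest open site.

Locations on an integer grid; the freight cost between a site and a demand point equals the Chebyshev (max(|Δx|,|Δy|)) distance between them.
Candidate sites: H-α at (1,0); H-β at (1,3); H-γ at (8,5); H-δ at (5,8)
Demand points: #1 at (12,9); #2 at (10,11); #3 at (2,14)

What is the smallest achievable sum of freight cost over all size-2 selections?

15

Open {H-γ, H-δ}.
  #1→H-γ 4, #2→H-δ 5, #3→H-δ 6  ⇒ total 15.
Compare {H-α, H-δ}: total 18.
Compare {H-β, H-δ}: total 18.
No size-2 selection does better; minimum is 15.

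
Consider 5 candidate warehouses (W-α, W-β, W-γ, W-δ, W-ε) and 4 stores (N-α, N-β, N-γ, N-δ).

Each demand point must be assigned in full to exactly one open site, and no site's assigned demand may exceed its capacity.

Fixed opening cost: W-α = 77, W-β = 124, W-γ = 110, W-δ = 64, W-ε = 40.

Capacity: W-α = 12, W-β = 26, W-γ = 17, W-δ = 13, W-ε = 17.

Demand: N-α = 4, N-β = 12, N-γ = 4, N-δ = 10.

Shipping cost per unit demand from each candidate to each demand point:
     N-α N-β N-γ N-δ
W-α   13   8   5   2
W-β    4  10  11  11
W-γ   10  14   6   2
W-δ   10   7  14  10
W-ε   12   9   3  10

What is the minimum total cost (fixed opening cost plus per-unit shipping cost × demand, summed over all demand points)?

330

Open {W-γ, W-ε}; cheapest assignment that respects the capacities:
  W-γ (cap 17, load 14): N-α, N-δ — cost 4×10 + 10×2 = 60
  W-ε (cap 17, load 16): N-β, N-γ — cost 12×9 + 4×3 = 120
  Shipping 180, fixed 150 → total 330.
  Any other capacity-feasible assignment to {W-γ, W-ε} ships for at least 180.
Compare {W-α, W-δ, W-ε}: its best feasible assignment gives total 345.
Compare {W-γ, W-δ, W-ε}: its best feasible assignment gives total 370.
Every other set of open sites that can feasibly serve all demand totals ≥ 345 even under its best assignment. Minimum: 330.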